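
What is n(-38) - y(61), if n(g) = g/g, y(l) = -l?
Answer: 62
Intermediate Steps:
n(g) = 1
n(-38) - y(61) = 1 - (-1)*61 = 1 - 1*(-61) = 1 + 61 = 62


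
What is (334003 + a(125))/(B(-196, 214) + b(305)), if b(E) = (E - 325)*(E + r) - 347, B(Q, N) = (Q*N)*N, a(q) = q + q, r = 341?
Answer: -334253/8989283 ≈ -0.037184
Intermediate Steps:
a(q) = 2*q
B(Q, N) = Q*N² (B(Q, N) = (N*Q)*N = Q*N²)
b(E) = -347 + (-325 + E)*(341 + E) (b(E) = (E - 325)*(E + 341) - 347 = (-325 + E)*(341 + E) - 347 = -347 + (-325 + E)*(341 + E))
(334003 + a(125))/(B(-196, 214) + b(305)) = (334003 + 2*125)/(-196*214² + (-111172 + 305² + 16*305)) = (334003 + 250)/(-196*45796 + (-111172 + 93025 + 4880)) = 334253/(-8976016 - 13267) = 334253/(-8989283) = 334253*(-1/8989283) = -334253/8989283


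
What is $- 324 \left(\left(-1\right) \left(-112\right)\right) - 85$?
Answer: $-36373$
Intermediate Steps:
$- 324 \left(\left(-1\right) \left(-112\right)\right) - 85 = \left(-324\right) 112 - 85 = -36288 - 85 = -36373$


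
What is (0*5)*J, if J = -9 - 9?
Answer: 0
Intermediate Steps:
J = -18
(0*5)*J = (0*5)*(-18) = 0*(-18) = 0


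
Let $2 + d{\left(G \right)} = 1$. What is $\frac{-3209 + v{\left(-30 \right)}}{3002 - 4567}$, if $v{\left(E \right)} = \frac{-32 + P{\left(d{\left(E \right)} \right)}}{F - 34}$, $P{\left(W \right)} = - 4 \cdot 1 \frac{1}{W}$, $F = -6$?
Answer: $\frac{32083}{15650} \approx 2.05$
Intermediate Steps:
$d{\left(G \right)} = -1$ ($d{\left(G \right)} = -2 + 1 = -1$)
$P{\left(W \right)} = - \frac{4}{W}$
$v{\left(E \right)} = \frac{7}{10}$ ($v{\left(E \right)} = \frac{-32 - \frac{4}{-1}}{-6 - 34} = \frac{-32 - -4}{-40} = \left(-32 + 4\right) \left(- \frac{1}{40}\right) = \left(-28\right) \left(- \frac{1}{40}\right) = \frac{7}{10}$)
$\frac{-3209 + v{\left(-30 \right)}}{3002 - 4567} = \frac{-3209 + \frac{7}{10}}{3002 - 4567} = - \frac{32083}{10 \left(-1565\right)} = \left(- \frac{32083}{10}\right) \left(- \frac{1}{1565}\right) = \frac{32083}{15650}$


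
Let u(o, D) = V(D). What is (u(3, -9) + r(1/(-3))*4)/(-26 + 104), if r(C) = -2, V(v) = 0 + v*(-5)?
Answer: 37/78 ≈ 0.47436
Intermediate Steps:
V(v) = -5*v (V(v) = 0 - 5*v = -5*v)
u(o, D) = -5*D
(u(3, -9) + r(1/(-3))*4)/(-26 + 104) = (-5*(-9) - 2*4)/(-26 + 104) = (45 - 8)/78 = (1/78)*37 = 37/78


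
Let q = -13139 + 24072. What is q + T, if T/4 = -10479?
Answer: -30983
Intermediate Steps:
q = 10933
T = -41916 (T = 4*(-10479) = -41916)
q + T = 10933 - 41916 = -30983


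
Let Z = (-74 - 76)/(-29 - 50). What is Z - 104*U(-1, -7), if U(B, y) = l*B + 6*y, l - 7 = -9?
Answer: 328790/79 ≈ 4161.9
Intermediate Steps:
l = -2 (l = 7 - 9 = -2)
U(B, y) = -2*B + 6*y
Z = 150/79 (Z = -150/(-79) = -150*(-1/79) = 150/79 ≈ 1.8987)
Z - 104*U(-1, -7) = 150/79 - 104*(-2*(-1) + 6*(-7)) = 150/79 - 104*(2 - 42) = 150/79 - 104*(-40) = 150/79 + 4160 = 328790/79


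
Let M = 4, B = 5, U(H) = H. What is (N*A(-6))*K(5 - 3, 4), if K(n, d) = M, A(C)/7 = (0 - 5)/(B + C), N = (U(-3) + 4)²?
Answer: 140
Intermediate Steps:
N = 1 (N = (-3 + 4)² = 1² = 1)
A(C) = -35/(5 + C) (A(C) = 7*((0 - 5)/(5 + C)) = 7*(-5/(5 + C)) = -35/(5 + C))
K(n, d) = 4
(N*A(-6))*K(5 - 3, 4) = (1*(-35/(5 - 6)))*4 = (1*(-35/(-1)))*4 = (1*(-35*(-1)))*4 = (1*35)*4 = 35*4 = 140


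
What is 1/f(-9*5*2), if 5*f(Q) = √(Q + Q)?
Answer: -I*√5/6 ≈ -0.37268*I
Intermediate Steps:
f(Q) = √2*√Q/5 (f(Q) = √(Q + Q)/5 = √(2*Q)/5 = (√2*√Q)/5 = √2*√Q/5)
1/f(-9*5*2) = 1/(√2*√(-9*5*2)/5) = 1/(√2*√(-45*2)/5) = 1/(√2*√(-90)/5) = 1/(√2*(3*I*√10)/5) = 1/(6*I*√5/5) = -I*√5/6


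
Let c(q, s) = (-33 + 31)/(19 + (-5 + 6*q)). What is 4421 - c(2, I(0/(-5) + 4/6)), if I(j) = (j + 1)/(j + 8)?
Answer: 57474/13 ≈ 4421.1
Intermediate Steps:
I(j) = (1 + j)/(8 + j)
c(q, s) = -2/(14 + 6*q)
4421 - c(2, I(0/(-5) + 4/6)) = 4421 - (-1)/(7 + 3*2) = 4421 - (-1)/(7 + 6) = 4421 - (-1)/13 = 4421 - 1*(-1/13) = 4421 + 1/13 = 57474/13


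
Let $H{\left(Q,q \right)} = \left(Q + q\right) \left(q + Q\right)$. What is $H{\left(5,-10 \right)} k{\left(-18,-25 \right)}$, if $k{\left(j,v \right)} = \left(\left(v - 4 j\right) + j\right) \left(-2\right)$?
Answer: $-1450$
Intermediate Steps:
$H{\left(Q,q \right)} = \left(Q + q\right)^{2}$ ($H{\left(Q,q \right)} = \left(Q + q\right) \left(Q + q\right) = \left(Q + q\right)^{2}$)
$k{\left(j,v \right)} = - 2 v + 6 j$ ($k{\left(j,v \right)} = \left(v - 3 j\right) \left(-2\right) = - 2 v + 6 j$)
$H{\left(5,-10 \right)} k{\left(-18,-25 \right)} = \left(5 - 10\right)^{2} \left(\left(-2\right) \left(-25\right) + 6 \left(-18\right)\right) = \left(-5\right)^{2} \left(50 - 108\right) = 25 \left(-58\right) = -1450$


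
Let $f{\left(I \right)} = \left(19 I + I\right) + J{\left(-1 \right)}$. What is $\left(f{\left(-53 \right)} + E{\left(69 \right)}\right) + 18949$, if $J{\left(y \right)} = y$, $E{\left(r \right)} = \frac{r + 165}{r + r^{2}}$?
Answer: $\frac{14399879}{805} \approx 17888.0$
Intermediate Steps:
$E{\left(r \right)} = \frac{165 + r}{r + r^{2}}$
$f{\left(I \right)} = -1 + 20 I$ ($f{\left(I \right)} = \left(19 I + I\right) - 1 = 20 I - 1 = -1 + 20 I$)
$\left(f{\left(-53 \right)} + E{\left(69 \right)}\right) + 18949 = \left(\left(-1 + 20 \left(-53\right)\right) + \frac{165 + 69}{69 \left(1 + 69\right)}\right) + 18949 = \left(\left(-1 - 1060\right) + \frac{1}{69} \cdot \frac{1}{70} \cdot 234\right) + 18949 = \left(-1061 + \frac{1}{69} \cdot \frac{1}{70} \cdot 234\right) + 18949 = \left(-1061 + \frac{39}{805}\right) + 18949 = - \frac{854066}{805} + 18949 = \frac{14399879}{805}$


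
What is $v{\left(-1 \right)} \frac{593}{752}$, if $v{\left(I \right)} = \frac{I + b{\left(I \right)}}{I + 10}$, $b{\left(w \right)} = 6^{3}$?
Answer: $\frac{127495}{6768} \approx 18.838$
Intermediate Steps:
$b{\left(w \right)} = 216$
$v{\left(I \right)} = \frac{216 + I}{10 + I}$ ($v{\left(I \right)} = \frac{I + 216}{I + 10} = \frac{216 + I}{10 + I}$)
$v{\left(-1 \right)} \frac{593}{752} = \frac{216 - 1}{10 - 1} \cdot \frac{593}{752} = \frac{1}{9} \cdot 215 \cdot 593 \cdot \frac{1}{752} = \frac{1}{9} \cdot 215 \cdot \frac{593}{752} = \frac{215}{9} \cdot \frac{593}{752} = \frac{127495}{6768}$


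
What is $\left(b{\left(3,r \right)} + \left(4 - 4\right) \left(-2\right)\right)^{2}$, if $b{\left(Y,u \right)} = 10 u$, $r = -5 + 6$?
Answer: $100$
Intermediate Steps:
$r = 1$
$\left(b{\left(3,r \right)} + \left(4 - 4\right) \left(-2\right)\right)^{2} = \left(10 \cdot 1 + \left(4 - 4\right) \left(-2\right)\right)^{2} = \left(10 + 0 \left(-2\right)\right)^{2} = \left(10 + 0\right)^{2} = 10^{2} = 100$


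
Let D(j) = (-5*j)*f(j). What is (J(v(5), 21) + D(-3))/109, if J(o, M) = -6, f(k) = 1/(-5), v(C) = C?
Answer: -9/109 ≈ -0.082569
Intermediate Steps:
f(k) = -⅕
D(j) = j (D(j) = -5*j*(-⅕) = j)
(J(v(5), 21) + D(-3))/109 = (-6 - 3)/109 = (1/109)*(-9) = -9/109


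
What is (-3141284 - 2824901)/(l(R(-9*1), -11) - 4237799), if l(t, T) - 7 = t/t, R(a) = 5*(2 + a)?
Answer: 5966185/4237791 ≈ 1.4079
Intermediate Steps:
R(a) = 10 + 5*a
l(t, T) = 8 (l(t, T) = 7 + t/t = 7 + 1 = 8)
(-3141284 - 2824901)/(l(R(-9*1), -11) - 4237799) = (-3141284 - 2824901)/(8 - 4237799) = -5966185/(-4237791) = -5966185*(-1/4237791) = 5966185/4237791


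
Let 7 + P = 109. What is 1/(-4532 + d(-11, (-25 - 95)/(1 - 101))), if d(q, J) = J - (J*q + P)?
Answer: -5/23098 ≈ -0.00021647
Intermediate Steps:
P = 102 (P = -7 + 109 = 102)
d(q, J) = -102 + J - J*q (d(q, J) = J - (J*q + 102) = J - (102 + J*q) = J + (-102 - J*q) = -102 + J - J*q)
1/(-4532 + d(-11, (-25 - 95)/(1 - 101))) = 1/(-4532 + (-102 + (-25 - 95)/(1 - 101) - 1*(-25 - 95)/(1 - 101)*(-11))) = 1/(-4532 + (-102 - 120/(-100) - 1*(-120/(-100))*(-11))) = 1/(-4532 + (-102 - 120*(-1/100) - 1*(-120*(-1/100))*(-11))) = 1/(-4532 + (-102 + 6/5 - 1*6/5*(-11))) = 1/(-4532 + (-102 + 6/5 + 66/5)) = 1/(-4532 - 438/5) = 1/(-23098/5) = -5/23098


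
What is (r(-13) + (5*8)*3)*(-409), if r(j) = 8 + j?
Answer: -47035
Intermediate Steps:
(r(-13) + (5*8)*3)*(-409) = ((8 - 13) + (5*8)*3)*(-409) = (-5 + 40*3)*(-409) = (-5 + 120)*(-409) = 115*(-409) = -47035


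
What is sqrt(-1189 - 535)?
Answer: 2*I*sqrt(431) ≈ 41.521*I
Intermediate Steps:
sqrt(-1189 - 535) = sqrt(-1724) = 2*I*sqrt(431)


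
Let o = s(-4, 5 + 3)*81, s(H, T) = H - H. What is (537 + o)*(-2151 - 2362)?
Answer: -2423481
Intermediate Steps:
s(H, T) = 0
o = 0 (o = 0*81 = 0)
(537 + o)*(-2151 - 2362) = (537 + 0)*(-2151 - 2362) = 537*(-4513) = -2423481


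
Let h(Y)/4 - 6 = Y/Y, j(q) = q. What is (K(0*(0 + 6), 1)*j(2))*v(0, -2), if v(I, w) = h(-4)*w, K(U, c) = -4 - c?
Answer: 560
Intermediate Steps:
h(Y) = 28 (h(Y) = 24 + 4*(Y/Y) = 24 + 4*1 = 24 + 4 = 28)
v(I, w) = 28*w
(K(0*(0 + 6), 1)*j(2))*v(0, -2) = ((-4 - 1*1)*2)*(28*(-2)) = ((-4 - 1)*2)*(-56) = -5*2*(-56) = -10*(-56) = 560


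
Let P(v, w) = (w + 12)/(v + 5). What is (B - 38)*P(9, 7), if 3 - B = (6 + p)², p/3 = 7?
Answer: -7258/7 ≈ -1036.9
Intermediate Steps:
p = 21 (p = 3*7 = 21)
P(v, w) = (12 + w)/(5 + v)
B = -726 (B = 3 - (6 + 21)² = 3 - 1*27² = 3 - 1*729 = 3 - 729 = -726)
(B - 38)*P(9, 7) = (-726 - 38)*((12 + 7)/(5 + 9)) = -764*19/14 = -7258/7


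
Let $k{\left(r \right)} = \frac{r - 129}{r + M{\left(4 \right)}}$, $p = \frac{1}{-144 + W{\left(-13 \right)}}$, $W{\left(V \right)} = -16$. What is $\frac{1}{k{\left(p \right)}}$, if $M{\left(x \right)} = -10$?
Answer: $\frac{1601}{20641} \approx 0.077564$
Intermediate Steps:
$p = - \frac{1}{160}$ ($p = \frac{1}{-144 - 16} = \frac{1}{-160} = - \frac{1}{160} \approx -0.00625$)
$k{\left(r \right)} = \frac{-129 + r}{-10 + r}$ ($k{\left(r \right)} = \frac{r - 129}{r - 10} = \frac{-129 + r}{-10 + r}$)
$\frac{1}{k{\left(p \right)}} = \frac{1}{\frac{1}{-10 - \frac{1}{160}} \left(-129 - \frac{1}{160}\right)} = \frac{1}{\frac{1}{- \frac{1601}{160}} \left(- \frac{20641}{160}\right)} = \frac{1}{\left(- \frac{160}{1601}\right) \left(- \frac{20641}{160}\right)} = \frac{1}{\frac{20641}{1601}} = \frac{1601}{20641}$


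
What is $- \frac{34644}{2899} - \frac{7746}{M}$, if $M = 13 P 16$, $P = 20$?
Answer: $- \frac{6406719}{463840} \approx -13.812$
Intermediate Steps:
$M = 4160$ ($M = 13 \cdot 20 \cdot 16 = 260 \cdot 16 = 4160$)
$- \frac{34644}{2899} - \frac{7746}{M} = - \frac{34644}{2899} - \frac{7746}{4160} = \left(-34644\right) \frac{1}{2899} - \frac{3873}{2080} = - \frac{34644}{2899} - \frac{3873}{2080} = - \frac{6406719}{463840}$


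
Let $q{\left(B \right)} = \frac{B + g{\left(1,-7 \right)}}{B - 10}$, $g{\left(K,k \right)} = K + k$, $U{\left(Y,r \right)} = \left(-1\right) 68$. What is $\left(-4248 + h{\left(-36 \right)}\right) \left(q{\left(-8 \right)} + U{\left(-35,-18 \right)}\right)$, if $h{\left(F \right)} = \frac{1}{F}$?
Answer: $\frac{92522045}{324} \approx 2.8556 \cdot 10^{5}$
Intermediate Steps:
$U{\left(Y,r \right)} = -68$
$q{\left(B \right)} = \frac{-6 + B}{-10 + B}$ ($q{\left(B \right)} = \frac{B + \left(1 - 7\right)}{B - 10} = \frac{B - 6}{-10 + B} = \frac{-6 + B}{-10 + B}$)
$\left(-4248 + h{\left(-36 \right)}\right) \left(q{\left(-8 \right)} + U{\left(-35,-18 \right)}\right) = \left(-4248 + \frac{1}{-36}\right) \left(\frac{-6 - 8}{-10 - 8} - 68\right) = \left(-4248 - \frac{1}{36}\right) \left(\frac{1}{-18} \left(-14\right) - 68\right) = - \frac{152929 \left(\left(- \frac{1}{18}\right) \left(-14\right) - 68\right)}{36} = - \frac{152929 \left(\frac{7}{9} - 68\right)}{36} = \left(- \frac{152929}{36}\right) \left(- \frac{605}{9}\right) = \frac{92522045}{324}$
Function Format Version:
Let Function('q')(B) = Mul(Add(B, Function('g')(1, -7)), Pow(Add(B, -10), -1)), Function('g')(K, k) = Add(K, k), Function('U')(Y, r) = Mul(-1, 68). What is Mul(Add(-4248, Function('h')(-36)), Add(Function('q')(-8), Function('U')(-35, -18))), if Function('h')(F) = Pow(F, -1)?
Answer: Rational(92522045, 324) ≈ 2.8556e+5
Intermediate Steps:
Function('U')(Y, r) = -68
Function('q')(B) = Mul(Pow(Add(-10, B), -1), Add(-6, B)) (Function('q')(B) = Mul(Add(B, Add(1, -7)), Pow(Add(B, -10), -1)) = Mul(Add(B, -6), Pow(Add(-10, B), -1)) = Mul(Add(-6, B), Pow(Add(-10, B), -1)) = Mul(Pow(Add(-10, B), -1), Add(-6, B)))
Mul(Add(-4248, Function('h')(-36)), Add(Function('q')(-8), Function('U')(-35, -18))) = Mul(Add(-4248, Pow(-36, -1)), Add(Mul(Pow(Add(-10, -8), -1), Add(-6, -8)), -68)) = Mul(Add(-4248, Rational(-1, 36)), Add(Mul(Pow(-18, -1), -14), -68)) = Mul(Rational(-152929, 36), Add(Mul(Rational(-1, 18), -14), -68)) = Mul(Rational(-152929, 36), Add(Rational(7, 9), -68)) = Mul(Rational(-152929, 36), Rational(-605, 9)) = Rational(92522045, 324)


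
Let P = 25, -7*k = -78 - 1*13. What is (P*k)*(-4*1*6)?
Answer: -7800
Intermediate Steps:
k = 13 (k = -(-78 - 1*13)/7 = -(-78 - 13)/7 = -⅐*(-91) = 13)
(P*k)*(-4*1*6) = (25*13)*(-4*1*6) = 325*(-4*6) = 325*(-24) = -7800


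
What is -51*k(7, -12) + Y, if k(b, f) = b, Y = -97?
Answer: -454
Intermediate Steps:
-51*k(7, -12) + Y = -51*7 - 97 = -357 - 97 = -454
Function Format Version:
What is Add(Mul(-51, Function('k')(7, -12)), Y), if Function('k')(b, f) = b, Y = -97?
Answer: -454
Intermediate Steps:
Add(Mul(-51, Function('k')(7, -12)), Y) = Add(Mul(-51, 7), -97) = Add(-357, -97) = -454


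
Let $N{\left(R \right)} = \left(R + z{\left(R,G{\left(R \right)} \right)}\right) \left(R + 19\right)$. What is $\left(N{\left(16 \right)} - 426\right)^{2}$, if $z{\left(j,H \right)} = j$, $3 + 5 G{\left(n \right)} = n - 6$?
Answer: $481636$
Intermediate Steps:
$G{\left(n \right)} = - \frac{9}{5} + \frac{n}{5}$ ($G{\left(n \right)} = - \frac{3}{5} + \frac{n - 6}{5} = - \frac{3}{5} + \frac{-6 + n}{5} = - \frac{3}{5} + \left(- \frac{6}{5} + \frac{n}{5}\right) = - \frac{9}{5} + \frac{n}{5}$)
$N{\left(R \right)} = 2 R \left(19 + R\right)$ ($N{\left(R \right)} = \left(R + R\right) \left(R + 19\right) = 2 R \left(19 + R\right)$)
$\left(N{\left(16 \right)} - 426\right)^{2} = \left(2 \cdot 16 \left(19 + 16\right) - 426\right)^{2} = \left(2 \cdot 16 \cdot 35 - 426\right)^{2} = \left(1120 - 426\right)^{2} = 694^{2} = 481636$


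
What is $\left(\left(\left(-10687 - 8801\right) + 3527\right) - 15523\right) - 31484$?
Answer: $-62968$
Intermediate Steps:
$\left(\left(\left(-10687 - 8801\right) + 3527\right) - 15523\right) - 31484 = \left(\left(-19488 + 3527\right) - 15523\right) - 31484 = \left(-15961 - 15523\right) - 31484 = -31484 - 31484 = -62968$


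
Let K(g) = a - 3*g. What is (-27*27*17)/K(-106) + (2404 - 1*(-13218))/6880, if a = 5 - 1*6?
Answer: -40155833/1090480 ≈ -36.824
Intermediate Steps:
a = -1 (a = 5 - 6 = -1)
K(g) = -1 - 3*g
(-27*27*17)/K(-106) + (2404 - 1*(-13218))/6880 = (-27*27*17)/(-1 - 3*(-106)) + (2404 - 1*(-13218))/6880 = (-729*17)/(-1 + 318) + (2404 + 13218)*(1/6880) = -12393/317 + 15622*(1/6880) = -12393*1/317 + 7811/3440 = -12393/317 + 7811/3440 = -40155833/1090480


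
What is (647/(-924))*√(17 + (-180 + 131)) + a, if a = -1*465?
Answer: -465 - 647*I*√2/231 ≈ -465.0 - 3.961*I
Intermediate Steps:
a = -465
(647/(-924))*√(17 + (-180 + 131)) + a = (647/(-924))*√(17 + (-180 + 131)) - 465 = (647*(-1/924))*√(17 - 49) - 465 = -647*I*√2/231 - 465 = -465 - 647*I*√2/231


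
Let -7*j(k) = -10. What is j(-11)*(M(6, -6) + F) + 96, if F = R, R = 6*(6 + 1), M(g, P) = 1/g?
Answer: 3281/21 ≈ 156.24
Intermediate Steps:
j(k) = 10/7 (j(k) = -⅐*(-10) = 10/7)
R = 42 (R = 6*7 = 42)
F = 42
j(-11)*(M(6, -6) + F) + 96 = 10*(1/6 + 42)/7 + 96 = 10*(⅙ + 42)/7 + 96 = (10/7)*(253/6) + 96 = 1265/21 + 96 = 3281/21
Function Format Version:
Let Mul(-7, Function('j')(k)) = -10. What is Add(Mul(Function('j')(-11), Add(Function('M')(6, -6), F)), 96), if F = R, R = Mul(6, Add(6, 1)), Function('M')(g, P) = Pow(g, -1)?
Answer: Rational(3281, 21) ≈ 156.24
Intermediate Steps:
Function('j')(k) = Rational(10, 7) (Function('j')(k) = Mul(Rational(-1, 7), -10) = Rational(10, 7))
R = 42 (R = Mul(6, 7) = 42)
F = 42
Add(Mul(Function('j')(-11), Add(Function('M')(6, -6), F)), 96) = Add(Mul(Rational(10, 7), Add(Pow(6, -1), 42)), 96) = Add(Mul(Rational(10, 7), Add(Rational(1, 6), 42)), 96) = Add(Mul(Rational(10, 7), Rational(253, 6)), 96) = Add(Rational(1265, 21), 96) = Rational(3281, 21)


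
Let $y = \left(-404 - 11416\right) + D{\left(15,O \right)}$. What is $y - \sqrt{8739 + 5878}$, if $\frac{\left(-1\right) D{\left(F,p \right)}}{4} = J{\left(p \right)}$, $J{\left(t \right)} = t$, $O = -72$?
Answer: $-11532 - \sqrt{14617} \approx -11653.0$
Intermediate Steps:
$D{\left(F,p \right)} = - 4 p$
$y = -11532$ ($y = \left(-404 - 11416\right) - -288 = -11820 + 288 = -11532$)
$y - \sqrt{8739 + 5878} = -11532 - \sqrt{8739 + 5878} = -11532 - \sqrt{14617}$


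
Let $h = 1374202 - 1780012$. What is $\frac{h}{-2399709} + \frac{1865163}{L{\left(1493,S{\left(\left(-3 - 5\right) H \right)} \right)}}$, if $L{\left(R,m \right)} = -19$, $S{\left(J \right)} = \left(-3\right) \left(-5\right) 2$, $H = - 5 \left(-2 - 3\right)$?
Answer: $- \frac{1491946909059}{15198157} \approx -98166.0$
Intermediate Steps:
$H = 25$ ($H = \left(-5\right) \left(-5\right) = 25$)
$S{\left(J \right)} = 30$ ($S{\left(J \right)} = 15 \cdot 2 = 30$)
$h = -405810$ ($h = 1374202 - 1780012 = -405810$)
$\frac{h}{-2399709} + \frac{1865163}{L{\left(1493,S{\left(\left(-3 - 5\right) H \right)} \right)}} = - \frac{405810}{-2399709} + \frac{1865163}{-19} = \left(-405810\right) \left(- \frac{1}{2399709}\right) + 1865163 \left(- \frac{1}{19}\right) = \frac{135270}{799903} - \frac{1865163}{19} = - \frac{1491946909059}{15198157}$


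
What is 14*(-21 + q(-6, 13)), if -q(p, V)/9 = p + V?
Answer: -1176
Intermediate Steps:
q(p, V) = -9*V - 9*p (q(p, V) = -9*(p + V) = -9*(V + p) = -9*V - 9*p)
14*(-21 + q(-6, 13)) = 14*(-21 + (-9*13 - 9*(-6))) = 14*(-21 + (-117 + 54)) = 14*(-21 - 63) = 14*(-84) = -1176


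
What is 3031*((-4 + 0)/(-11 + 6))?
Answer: 12124/5 ≈ 2424.8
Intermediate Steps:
3031*((-4 + 0)/(-11 + 6)) = 3031*(-4/(-5)) = 3031*(-4*(-⅕)) = 3031*(⅘) = 12124/5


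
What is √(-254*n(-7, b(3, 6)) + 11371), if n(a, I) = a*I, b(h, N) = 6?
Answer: √22039 ≈ 148.46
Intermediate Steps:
n(a, I) = I*a
√(-254*n(-7, b(3, 6)) + 11371) = √(-1524*(-7) + 11371) = √(-254*(-42) + 11371) = √(10668 + 11371) = √22039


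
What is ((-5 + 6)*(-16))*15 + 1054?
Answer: 814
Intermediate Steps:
((-5 + 6)*(-16))*15 + 1054 = (1*(-16))*15 + 1054 = -16*15 + 1054 = -240 + 1054 = 814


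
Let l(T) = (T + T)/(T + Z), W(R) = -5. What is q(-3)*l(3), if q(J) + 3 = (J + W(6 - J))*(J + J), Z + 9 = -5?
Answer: -270/11 ≈ -24.545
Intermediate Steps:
Z = -14 (Z = -9 - 5 = -14)
l(T) = 2*T/(-14 + T) (l(T) = (T + T)/(T - 14) = (2*T)/(-14 + T) = 2*T/(-14 + T))
q(J) = -3 + 2*J*(-5 + J) (q(J) = -3 + (J - 5)*(J + J) = -3 + (-5 + J)*(2*J) = -3 + 2*J*(-5 + J))
q(-3)*l(3) = (-3 - 10*(-3) + 2*(-3)²)*(2*3/(-14 + 3)) = (-3 + 30 + 2*9)*(2*3/(-11)) = (-3 + 30 + 18)*(2*3*(-1/11)) = 45*(-6/11) = -270/11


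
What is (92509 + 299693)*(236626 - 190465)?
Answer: 18104436522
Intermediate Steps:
(92509 + 299693)*(236626 - 190465) = 392202*46161 = 18104436522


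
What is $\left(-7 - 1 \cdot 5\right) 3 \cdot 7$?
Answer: $-252$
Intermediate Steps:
$\left(-7 - 1 \cdot 5\right) 3 \cdot 7 = \left(-7 - 5\right) 21 = \left(-12\right) 21 = -252$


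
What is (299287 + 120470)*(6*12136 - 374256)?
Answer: -126531550080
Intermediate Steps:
(299287 + 120470)*(6*12136 - 374256) = 419757*(72816 - 374256) = 419757*(-301440) = -126531550080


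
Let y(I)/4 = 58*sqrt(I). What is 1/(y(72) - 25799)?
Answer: -25799/661713073 - 1392*sqrt(2)/661713073 ≈ -4.1963e-5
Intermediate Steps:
y(I) = 232*sqrt(I) (y(I) = 4*(58*sqrt(I)) = 232*sqrt(I))
1/(y(72) - 25799) = 1/(232*sqrt(72) - 25799) = 1/(232*(6*sqrt(2)) - 25799) = 1/(1392*sqrt(2) - 25799) = 1/(-25799 + 1392*sqrt(2))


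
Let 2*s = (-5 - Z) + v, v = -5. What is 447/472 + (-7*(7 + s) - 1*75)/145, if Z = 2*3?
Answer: 32719/68440 ≈ 0.47807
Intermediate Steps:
Z = 6
s = -8 (s = ((-5 - 1*6) - 5)/2 = ((-5 - 6) - 5)/2 = (-11 - 5)/2 = (1/2)*(-16) = -8)
447/472 + (-7*(7 + s) - 1*75)/145 = 447/472 + (-7*(7 - 8) - 1*75)/145 = 447*(1/472) + (-7*(-1) - 75)*(1/145) = 447/472 + (7 - 75)*(1/145) = 447/472 - 68*1/145 = 447/472 - 68/145 = 32719/68440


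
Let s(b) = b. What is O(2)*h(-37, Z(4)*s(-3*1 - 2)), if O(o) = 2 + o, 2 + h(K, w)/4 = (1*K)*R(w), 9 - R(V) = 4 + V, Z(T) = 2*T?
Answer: -26672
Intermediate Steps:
R(V) = 5 - V (R(V) = 9 - (4 + V) = 9 + (-4 - V) = 5 - V)
h(K, w) = -8 + 4*K*(5 - w) (h(K, w) = -8 + 4*((1*K)*(5 - w)) = -8 + 4*(K*(5 - w)) = -8 + 4*K*(5 - w))
O(2)*h(-37, Z(4)*s(-3*1 - 2)) = (2 + 2)*(-8 - 4*(-37)*(-5 + (2*4)*(-3*1 - 2))) = 4*(-8 - 4*(-37)*(-5 + 8*(-3 - 2))) = 4*(-8 - 4*(-37)*(-5 + 8*(-5))) = 4*(-8 - 4*(-37)*(-5 - 40)) = 4*(-8 - 4*(-37)*(-45)) = 4*(-8 - 6660) = 4*(-6668) = -26672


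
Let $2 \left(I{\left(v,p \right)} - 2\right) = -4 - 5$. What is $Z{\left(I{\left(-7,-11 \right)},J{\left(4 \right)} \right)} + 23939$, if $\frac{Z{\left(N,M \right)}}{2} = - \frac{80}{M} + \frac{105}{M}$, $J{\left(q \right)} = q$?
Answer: $\frac{47903}{2} \approx 23952.0$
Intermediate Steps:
$I{\left(v,p \right)} = - \frac{5}{2}$ ($I{\left(v,p \right)} = 2 + \frac{-4 - 5}{2} = 2 + \frac{1}{2} \left(-9\right) = 2 - \frac{9}{2} = - \frac{5}{2}$)
$Z{\left(N,M \right)} = \frac{50}{M}$ ($Z{\left(N,M \right)} = 2 \left(- \frac{80}{M} + \frac{105}{M}\right) = 2 \frac{25}{M} = \frac{50}{M}$)
$Z{\left(I{\left(-7,-11 \right)},J{\left(4 \right)} \right)} + 23939 = \frac{50}{4} + 23939 = 50 \cdot \frac{1}{4} + 23939 = \frac{25}{2} + 23939 = \frac{47903}{2}$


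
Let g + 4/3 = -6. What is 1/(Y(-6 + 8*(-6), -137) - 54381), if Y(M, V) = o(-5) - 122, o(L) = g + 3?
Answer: -3/163522 ≈ -1.8346e-5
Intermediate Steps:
g = -22/3 (g = -4/3 - 6 = -22/3 ≈ -7.3333)
o(L) = -13/3 (o(L) = -22/3 + 3 = -13/3)
Y(M, V) = -379/3 (Y(M, V) = -13/3 - 122 = -379/3)
1/(Y(-6 + 8*(-6), -137) - 54381) = 1/(-379/3 - 54381) = 1/(-163522/3) = -3/163522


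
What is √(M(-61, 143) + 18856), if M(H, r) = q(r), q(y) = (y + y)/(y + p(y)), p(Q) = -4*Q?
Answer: √169698/3 ≈ 137.31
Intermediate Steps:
q(y) = -⅔ (q(y) = (y + y)/(y - 4*y) = (2*y)/((-3*y)) = (2*y)*(-1/(3*y)) = -⅔)
M(H, r) = -⅔
√(M(-61, 143) + 18856) = √(-⅔ + 18856) = √(56566/3) = √169698/3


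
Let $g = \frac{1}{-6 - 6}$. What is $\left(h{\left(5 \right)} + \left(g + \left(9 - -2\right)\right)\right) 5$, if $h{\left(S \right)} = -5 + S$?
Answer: $\frac{655}{12} \approx 54.583$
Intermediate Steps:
$g = - \frac{1}{12}$ ($g = \frac{1}{-12} = - \frac{1}{12} \approx -0.083333$)
$\left(h{\left(5 \right)} + \left(g + \left(9 - -2\right)\right)\right) 5 = \left(\left(-5 + 5\right) + \left(- \frac{1}{12} + \left(9 - -2\right)\right)\right) 5 = \left(0 + \left(- \frac{1}{12} + \left(9 + 2\right)\right)\right) 5 = \left(0 + \left(- \frac{1}{12} + 11\right)\right) 5 = \left(0 + \frac{131}{12}\right) 5 = \frac{131}{12} \cdot 5 = \frac{655}{12}$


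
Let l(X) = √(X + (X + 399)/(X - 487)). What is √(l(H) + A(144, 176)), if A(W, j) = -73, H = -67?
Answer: √(-5601217 + 1385*I*√207473)/277 ≈ 0.48039 + 8.5575*I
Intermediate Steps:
l(X) = √(X + (399 + X)/(-487 + X))
√(l(H) + A(144, 176)) = √(√((399 - 67 - 67*(-487 - 67))/(-487 - 67)) - 73) = √(√((399 - 67 - 67*(-554))/(-554)) - 73) = √(√(-(399 - 67 + 37118)/554) - 73) = √(√(-1/554*37450) - 73) = √(√(-18725/277) - 73) = √(5*I*√207473/277 - 73) = √(-73 + 5*I*√207473/277)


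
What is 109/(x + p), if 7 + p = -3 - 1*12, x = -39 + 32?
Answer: -109/29 ≈ -3.7586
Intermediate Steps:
x = -7
p = -22 (p = -7 + (-3 - 1*12) = -7 + (-3 - 12) = -7 - 15 = -22)
109/(x + p) = 109/(-7 - 22) = 109/(-29) = 109*(-1/29) = -109/29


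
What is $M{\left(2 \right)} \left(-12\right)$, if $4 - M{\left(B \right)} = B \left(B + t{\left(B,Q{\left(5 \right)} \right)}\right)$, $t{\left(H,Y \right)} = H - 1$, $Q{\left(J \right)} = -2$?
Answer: $24$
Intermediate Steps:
$t{\left(H,Y \right)} = -1 + H$
$M{\left(B \right)} = 4 - B \left(-1 + 2 B\right)$ ($M{\left(B \right)} = 4 - B \left(B + \left(-1 + B\right)\right) = 4 - B \left(-1 + 2 B\right)$)
$M{\left(2 \right)} \left(-12\right) = \left(4 + 2 - 2 \cdot 2^{2}\right) \left(-12\right) = \left(4 + 2 - 8\right) \left(-12\right) = \left(-2\right) \left(-12\right) = 24$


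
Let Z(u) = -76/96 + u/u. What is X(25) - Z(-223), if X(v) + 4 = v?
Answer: 499/24 ≈ 20.792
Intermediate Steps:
Z(u) = 5/24 (Z(u) = -76*1/96 + 1 = -19/24 + 1 = 5/24)
X(v) = -4 + v
X(25) - Z(-223) = (-4 + 25) - 1*5/24 = 21 - 5/24 = 499/24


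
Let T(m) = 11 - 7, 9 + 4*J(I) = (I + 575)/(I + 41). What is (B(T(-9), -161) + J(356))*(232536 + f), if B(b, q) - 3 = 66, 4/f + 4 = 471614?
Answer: 293165444398513/18722917 ≈ 1.5658e+7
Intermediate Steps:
f = 2/235805 (f = 4/(-4 + 471614) = 4/471610 = 4*(1/471610) = 2/235805 ≈ 8.4816e-6)
J(I) = -9/4 + (575 + I)/(4*(41 + I)) (J(I) = -9/4 + ((I + 575)/(I + 41))/4 = -9/4 + ((575 + I)/(41 + I))/4 = -9/4 + (575 + I)/(4*(41 + I)))
T(m) = 4
B(b, q) = 69 (B(b, q) = 3 + 66 = 69)
(B(T(-9), -161) + J(356))*(232536 + f) = (69 + (103 - 4*356)/(2*(41 + 356)))*(232536 + 2/235805) = (69 + (1/2)*(103 - 1424)/397)*(54833151482/235805) = (69 + (1/2)*(1/397)*(-1321))*(54833151482/235805) = (69 - 1321/794)*(54833151482/235805) = (53465/794)*(54833151482/235805) = 293165444398513/18722917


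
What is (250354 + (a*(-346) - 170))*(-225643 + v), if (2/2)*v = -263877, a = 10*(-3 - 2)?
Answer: -130938767680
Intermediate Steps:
a = -50 (a = 10*(-5) = -50)
v = -263877
(250354 + (a*(-346) - 170))*(-225643 + v) = (250354 + (-50*(-346) - 170))*(-225643 - 263877) = (250354 + (17300 - 170))*(-489520) = (250354 + 17130)*(-489520) = 267484*(-489520) = -130938767680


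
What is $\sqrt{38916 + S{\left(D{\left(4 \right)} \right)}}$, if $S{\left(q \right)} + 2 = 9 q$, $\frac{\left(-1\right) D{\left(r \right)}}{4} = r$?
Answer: $\sqrt{38770} \approx 196.9$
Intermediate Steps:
$D{\left(r \right)} = - 4 r$
$S{\left(q \right)} = -2 + 9 q$
$\sqrt{38916 + S{\left(D{\left(4 \right)} \right)}} = \sqrt{38916 + \left(-2 + 9 \left(\left(-4\right) 4\right)\right)} = \sqrt{38916 + \left(-2 + 9 \left(-16\right)\right)} = \sqrt{38916 - 146} = \sqrt{38770}$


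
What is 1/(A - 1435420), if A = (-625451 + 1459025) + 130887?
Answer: -1/470959 ≈ -2.1233e-6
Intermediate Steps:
A = 964461 (A = 833574 + 130887 = 964461)
1/(A - 1435420) = 1/(964461 - 1435420) = 1/(-470959) = -1/470959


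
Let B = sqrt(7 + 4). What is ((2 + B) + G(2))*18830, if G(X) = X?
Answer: 75320 + 18830*sqrt(11) ≈ 1.3777e+5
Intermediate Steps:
B = sqrt(11) ≈ 3.3166
((2 + B) + G(2))*18830 = ((2 + sqrt(11)) + 2)*18830 = (4 + sqrt(11))*18830 = 75320 + 18830*sqrt(11)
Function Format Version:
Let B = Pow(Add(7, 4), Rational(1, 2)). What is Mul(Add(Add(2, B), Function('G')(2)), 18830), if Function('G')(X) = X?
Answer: Add(75320, Mul(18830, Pow(11, Rational(1, 2)))) ≈ 1.3777e+5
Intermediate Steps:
B = Pow(11, Rational(1, 2)) ≈ 3.3166
Mul(Add(Add(2, B), Function('G')(2)), 18830) = Mul(Add(Add(2, Pow(11, Rational(1, 2))), 2), 18830) = Mul(Add(4, Pow(11, Rational(1, 2))), 18830) = Add(75320, Mul(18830, Pow(11, Rational(1, 2))))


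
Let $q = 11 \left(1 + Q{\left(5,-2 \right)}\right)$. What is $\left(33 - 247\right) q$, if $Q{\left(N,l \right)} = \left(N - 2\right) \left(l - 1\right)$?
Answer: $18832$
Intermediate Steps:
$Q{\left(N,l \right)} = \left(-1 + l\right) \left(-2 + N\right)$ ($Q{\left(N,l \right)} = \left(-2 + N\right) \left(-1 + l\right) = \left(-1 + l\right) \left(-2 + N\right)$)
$q = -88$ ($q = 11 \left(1 + \left(2 - 5 - -4 + 5 \left(-2\right)\right)\right) = 11 \left(1 + \left(2 - 5 + 4 - 10\right)\right) = 11 \left(1 - 9\right) = 11 \left(-8\right) = -88$)
$\left(33 - 247\right) q = \left(33 - 247\right) \left(-88\right) = \left(-214\right) \left(-88\right) = 18832$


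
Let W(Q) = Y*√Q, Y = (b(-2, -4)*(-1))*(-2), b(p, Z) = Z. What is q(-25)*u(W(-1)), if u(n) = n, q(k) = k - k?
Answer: 0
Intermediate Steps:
q(k) = 0
Y = -8 (Y = -4*(-1)*(-2) = 4*(-2) = -8)
W(Q) = -8*√Q
q(-25)*u(W(-1)) = 0*(-8*I) = 0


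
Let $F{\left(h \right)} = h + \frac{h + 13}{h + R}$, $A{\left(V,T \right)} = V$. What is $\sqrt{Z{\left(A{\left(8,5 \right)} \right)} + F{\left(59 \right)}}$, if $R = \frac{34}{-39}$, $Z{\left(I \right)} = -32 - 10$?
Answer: $\frac{\sqrt{93733649}}{2267} \approx 4.2707$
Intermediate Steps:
$Z{\left(I \right)} = -42$
$R = - \frac{34}{39}$ ($R = 34 \left(- \frac{1}{39}\right) = - \frac{34}{39} \approx -0.87179$)
$F{\left(h \right)} = h + \frac{13 + h}{- \frac{34}{39} + h}$ ($F{\left(h \right)} = h + \frac{h + 13}{h - \frac{34}{39}} = h + \frac{13 + h}{- \frac{34}{39} + h}$)
$\sqrt{Z{\left(A{\left(8,5 \right)} \right)} + F{\left(59 \right)}} = \sqrt{-42 + \frac{507 + 5 \cdot 59 + 39 \cdot 59^{2}}{-34 + 39 \cdot 59}} = \sqrt{-42 + \frac{507 + 295 + 39 \cdot 3481}{-34 + 2301}} = \sqrt{-42 + \frac{507 + 295 + 135759}{2267}} = \sqrt{-42 + \frac{1}{2267} \cdot 136561} = \sqrt{-42 + \frac{136561}{2267}} = \sqrt{\frac{41347}{2267}} = \frac{\sqrt{93733649}}{2267}$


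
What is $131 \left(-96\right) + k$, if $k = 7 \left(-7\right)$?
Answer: $-12625$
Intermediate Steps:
$k = -49$
$131 \left(-96\right) + k = 131 \left(-96\right) - 49 = -12576 - 49 = -12625$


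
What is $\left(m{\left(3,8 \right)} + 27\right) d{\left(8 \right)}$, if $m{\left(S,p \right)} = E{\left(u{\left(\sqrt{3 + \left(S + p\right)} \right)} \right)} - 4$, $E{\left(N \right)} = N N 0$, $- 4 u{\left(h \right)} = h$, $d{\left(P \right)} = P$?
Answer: $184$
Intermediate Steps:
$u{\left(h \right)} = - \frac{h}{4}$
$E{\left(N \right)} = 0$ ($E{\left(N \right)} = N^{2} \cdot 0 = 0$)
$m{\left(S,p \right)} = -4$ ($m{\left(S,p \right)} = 0 - 4 = -4$)
$\left(m{\left(3,8 \right)} + 27\right) d{\left(8 \right)} = \left(-4 + 27\right) 8 = 23 \cdot 8 = 184$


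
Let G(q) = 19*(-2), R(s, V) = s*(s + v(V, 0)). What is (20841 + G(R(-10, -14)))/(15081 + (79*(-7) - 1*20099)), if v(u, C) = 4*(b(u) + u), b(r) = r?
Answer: -20803/5571 ≈ -3.7342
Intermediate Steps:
v(u, C) = 8*u (v(u, C) = 4*(u + u) = 4*(2*u) = 8*u)
R(s, V) = s*(s + 8*V)
G(q) = -38
(20841 + G(R(-10, -14)))/(15081 + (79*(-7) - 1*20099)) = (20841 - 38)/(15081 + (79*(-7) - 1*20099)) = 20803/(15081 + (-553 - 20099)) = 20803/(15081 - 20652) = 20803/(-5571) = 20803*(-1/5571) = -20803/5571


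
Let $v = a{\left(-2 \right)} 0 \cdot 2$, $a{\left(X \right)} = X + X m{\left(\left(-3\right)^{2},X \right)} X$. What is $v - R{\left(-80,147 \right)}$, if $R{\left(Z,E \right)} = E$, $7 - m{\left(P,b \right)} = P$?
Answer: $-147$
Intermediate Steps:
$m{\left(P,b \right)} = 7 - P$
$a{\left(X \right)} = X - 2 X^{2}$ ($a{\left(X \right)} = X + X \left(7 - \left(-3\right)^{2}\right) X = X + X \left(7 - 9\right) X = X + X \left(- 2 X\right) = X - 2 X^{2}$)
$v = 0$ ($v = - 2 \left(1 - -4\right) 0 \cdot 2 = - 2 \left(1 + 4\right) 0 = \left(-2\right) 5 \cdot 0 = \left(-10\right) 0 = 0$)
$v - R{\left(-80,147 \right)} = 0 - 147 = -147$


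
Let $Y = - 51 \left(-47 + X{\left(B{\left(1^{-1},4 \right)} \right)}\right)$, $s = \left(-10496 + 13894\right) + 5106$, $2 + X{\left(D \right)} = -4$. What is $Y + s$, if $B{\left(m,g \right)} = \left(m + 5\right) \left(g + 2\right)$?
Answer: $11207$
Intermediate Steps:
$B{\left(m,g \right)} = \left(2 + g\right) \left(5 + m\right)$ ($B{\left(m,g \right)} = \left(5 + m\right) \left(2 + g\right) = \left(2 + g\right) \left(5 + m\right)$)
$X{\left(D \right)} = -6$ ($X{\left(D \right)} = -2 - 4 = -6$)
$s = 8504$ ($s = 3398 + 5106 = 8504$)
$Y = 2703$ ($Y = - 51 \left(-47 - 6\right) = \left(-51\right) \left(-53\right) = 2703$)
$Y + s = 2703 + 8504 = 11207$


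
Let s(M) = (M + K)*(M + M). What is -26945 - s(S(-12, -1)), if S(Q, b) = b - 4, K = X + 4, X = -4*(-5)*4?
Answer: -26155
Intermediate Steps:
X = 80 (X = 20*4 = 80)
K = 84 (K = 80 + 4 = 84)
S(Q, b) = -4 + b
s(M) = 2*M*(84 + M) (s(M) = (M + 84)*(M + M) = (84 + M)*(2*M) = 2*M*(84 + M))
-26945 - s(S(-12, -1)) = -26945 - 2*(-4 - 1)*(84 + (-4 - 1)) = -26945 - 2*(-5)*(84 - 5) = -26945 - 2*(-5)*79 = -26945 - 1*(-790) = -26945 + 790 = -26155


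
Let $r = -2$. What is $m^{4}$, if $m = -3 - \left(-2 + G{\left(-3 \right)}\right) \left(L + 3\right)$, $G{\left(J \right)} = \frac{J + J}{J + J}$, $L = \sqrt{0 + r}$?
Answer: $4$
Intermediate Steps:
$L = i \sqrt{2}$ ($L = \sqrt{0 - 2} = \sqrt{-2} = i \sqrt{2} \approx 1.4142 i$)
$G{\left(J \right)} = 1$ ($G{\left(J \right)} = \frac{2 J}{2 J} = 2 J \frac{1}{2 J} = 1$)
$m = i \sqrt{2}$ ($m = -3 - \left(-2 + 1\right) \left(i \sqrt{2} + 3\right) = -3 - - (3 + i \sqrt{2}) = -3 - \left(-3 - i \sqrt{2}\right) = -3 + \left(3 + i \sqrt{2}\right) = i \sqrt{2} \approx 1.4142 i$)
$m^{4} = \left(i \sqrt{2}\right)^{4} = 4$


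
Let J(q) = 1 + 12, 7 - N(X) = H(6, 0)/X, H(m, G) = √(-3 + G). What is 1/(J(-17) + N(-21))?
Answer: 2940/58801 - 7*I*√3/58801 ≈ 0.049999 - 0.00020619*I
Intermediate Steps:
N(X) = 7 - I*√3/X (N(X) = 7 - √(-3 + 0)/X = 7 - √(-3)/X = 7 - I*√3/X)
J(q) = 13
1/(J(-17) + N(-21)) = 1/(13 + (7 - 1*I*√3/(-21))) = 1/(13 + (7 - 1*I*√3*(-1/21))) = 1/(13 + (7 + I*√3/21)) = 1/(20 + I*√3/21)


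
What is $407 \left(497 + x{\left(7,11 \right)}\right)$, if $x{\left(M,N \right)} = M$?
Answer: $205128$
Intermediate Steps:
$407 \left(497 + x{\left(7,11 \right)}\right) = 407 \left(497 + 7\right) = 407 \cdot 504 = 205128$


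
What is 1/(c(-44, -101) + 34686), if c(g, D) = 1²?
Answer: 1/34687 ≈ 2.8829e-5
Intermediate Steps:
c(g, D) = 1
1/(c(-44, -101) + 34686) = 1/(1 + 34686) = 1/34687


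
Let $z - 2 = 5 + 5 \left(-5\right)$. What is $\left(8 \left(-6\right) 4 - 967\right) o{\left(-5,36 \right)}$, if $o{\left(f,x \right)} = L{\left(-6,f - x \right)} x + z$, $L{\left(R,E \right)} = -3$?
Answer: $146034$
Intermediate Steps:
$z = -18$ ($z = 2 + \left(5 + 5 \left(-5\right)\right) = 2 + \left(5 - 25\right) = 2 - 20 = -18$)
$o{\left(f,x \right)} = -18 - 3 x$ ($o{\left(f,x \right)} = - 3 x - 18 = -18 - 3 x$)
$\left(8 \left(-6\right) 4 - 967\right) o{\left(-5,36 \right)} = \left(8 \left(-6\right) 4 - 967\right) \left(-18 - 108\right) = \left(\left(-48\right) 4 - 967\right) \left(-18 - 108\right) = \left(-192 - 967\right) \left(-126\right) = \left(-1159\right) \left(-126\right) = 146034$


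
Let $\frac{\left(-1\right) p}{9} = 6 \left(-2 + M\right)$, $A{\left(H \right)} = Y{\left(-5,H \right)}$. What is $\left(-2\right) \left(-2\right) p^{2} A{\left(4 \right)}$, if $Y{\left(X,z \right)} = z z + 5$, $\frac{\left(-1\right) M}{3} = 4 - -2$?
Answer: $97977600$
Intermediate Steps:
$M = -18$ ($M = - 3 \left(4 - -2\right) = - 3 \left(4 + 2\right) = \left(-3\right) 6 = -18$)
$Y{\left(X,z \right)} = 5 + z^{2}$ ($Y{\left(X,z \right)} = z^{2} + 5 = 5 + z^{2}$)
$A{\left(H \right)} = 5 + H^{2}$
$p = 1080$ ($p = - 9 \cdot 6 \left(-2 - 18\right) = - 9 \cdot 6 \left(-20\right) = \left(-9\right) \left(-120\right) = 1080$)
$\left(-2\right) \left(-2\right) p^{2} A{\left(4 \right)} = \left(-2\right) \left(-2\right) 1080^{2} \left(5 + 4^{2}\right) = 4 \cdot 1166400 \left(5 + 16\right) = 4665600 \cdot 21 = 97977600$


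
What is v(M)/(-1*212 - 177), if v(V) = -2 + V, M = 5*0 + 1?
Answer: 1/389 ≈ 0.0025707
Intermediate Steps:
M = 1 (M = 0 + 1 = 1)
v(M)/(-1*212 - 177) = (-2 + 1)/(-1*212 - 177) = -1/(-212 - 177) = -1/(-389) = -1/389*(-1) = 1/389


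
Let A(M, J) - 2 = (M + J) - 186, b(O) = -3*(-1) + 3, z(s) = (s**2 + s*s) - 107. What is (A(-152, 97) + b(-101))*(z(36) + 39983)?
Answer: -9895044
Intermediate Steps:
z(s) = -107 + 2*s**2 (z(s) = (s**2 + s**2) - 107 = 2*s**2 - 107 = -107 + 2*s**2)
b(O) = 6 (b(O) = 3 + 3 = 6)
A(M, J) = -184 + J + M (A(M, J) = 2 + ((M + J) - 186) = 2 + ((J + M) - 186) = 2 + (-186 + J + M) = -184 + J + M)
(A(-152, 97) + b(-101))*(z(36) + 39983) = ((-184 + 97 - 152) + 6)*((-107 + 2*36**2) + 39983) = (-239 + 6)*((-107 + 2*1296) + 39983) = -233*((-107 + 2592) + 39983) = -233*(2485 + 39983) = -233*42468 = -9895044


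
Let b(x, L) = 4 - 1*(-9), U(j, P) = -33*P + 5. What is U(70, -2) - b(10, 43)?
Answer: 58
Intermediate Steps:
U(j, P) = 5 - 33*P
b(x, L) = 13 (b(x, L) = 4 + 9 = 13)
U(70, -2) - b(10, 43) = (5 - 33*(-2)) - 1*13 = (5 + 66) - 13 = 71 - 13 = 58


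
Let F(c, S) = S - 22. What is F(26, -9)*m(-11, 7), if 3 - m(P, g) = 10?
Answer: 217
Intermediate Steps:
m(P, g) = -7 (m(P, g) = 3 - 1*10 = 3 - 10 = -7)
F(c, S) = -22 + S
F(26, -9)*m(-11, 7) = (-22 - 9)*(-7) = -31*(-7) = 217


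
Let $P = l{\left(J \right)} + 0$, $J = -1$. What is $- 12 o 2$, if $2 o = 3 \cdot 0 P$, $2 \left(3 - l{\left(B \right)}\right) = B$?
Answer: $0$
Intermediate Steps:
$l{\left(B \right)} = 3 - \frac{B}{2}$
$P = \frac{7}{2}$ ($P = \left(3 - - \frac{1}{2}\right) + 0 = \left(3 + \frac{1}{2}\right) + 0 = \frac{7}{2} + 0 = \frac{7}{2} \approx 3.5$)
$o = 0$ ($o = \frac{3 \cdot 0 \cdot \frac{7}{2}}{2} = \frac{0 \cdot \frac{7}{2}}{2} = \frac{1}{2} \cdot 0 = 0$)
$- 12 o 2 = \left(-12\right) 0 \cdot 2 = 0 \cdot 2 = 0$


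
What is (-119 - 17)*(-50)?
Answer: 6800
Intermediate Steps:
(-119 - 17)*(-50) = -136*(-50) = 6800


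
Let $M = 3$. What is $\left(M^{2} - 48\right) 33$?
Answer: $-1287$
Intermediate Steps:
$\left(M^{2} - 48\right) 33 = \left(3^{2} - 48\right) 33 = \left(9 - 48\right) 33 = \left(-39\right) 33 = -1287$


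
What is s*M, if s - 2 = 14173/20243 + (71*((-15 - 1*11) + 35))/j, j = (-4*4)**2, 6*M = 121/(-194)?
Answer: -3258285701/6032090112 ≈ -0.54016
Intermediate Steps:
M = -121/1164 (M = (121/(-194))/6 = (121*(-1/194))/6 = (1/6)*(-121/194) = -121/1164 ≈ -0.10395)
j = 256 (j = (-16)**2 = 256)
s = 26927981/5182208 (s = 2 + (14173/20243 + (71*((-15 - 1*11) + 35))/256) = 2 + (14173*(1/20243) + (71*((-15 - 11) + 35))*(1/256)) = 2 + (14173/20243 + (71*(-26 + 35))*(1/256)) = 2 + (14173/20243 + (71*9)*(1/256)) = 2 + (14173/20243 + 639*(1/256)) = 2 + (14173/20243 + 639/256) = 2 + 16563565/5182208 = 26927981/5182208 ≈ 5.1962)
s*M = (26927981/5182208)*(-121/1164) = -3258285701/6032090112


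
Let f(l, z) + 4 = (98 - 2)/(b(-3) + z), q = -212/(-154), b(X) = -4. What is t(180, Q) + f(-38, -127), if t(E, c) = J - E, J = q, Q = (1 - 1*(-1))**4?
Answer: -1849514/10087 ≈ -183.36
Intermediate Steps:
q = 106/77 (q = -212*(-1/154) = 106/77 ≈ 1.3766)
f(l, z) = -4 + 96/(-4 + z) (f(l, z) = -4 + (98 - 2)/(-4 + z) = -4 + 96/(-4 + z))
Q = 16 (Q = (1 + 1)**4 = 2**4 = 16)
J = 106/77 ≈ 1.3766
t(E, c) = 106/77 - E
t(180, Q) + f(-38, -127) = (106/77 - 1*180) + 4*(28 - 1*(-127))/(-4 - 127) = (106/77 - 180) + 4*(28 + 127)/(-131) = -13754/77 + 4*(-1/131)*155 = -13754/77 - 620/131 = -1849514/10087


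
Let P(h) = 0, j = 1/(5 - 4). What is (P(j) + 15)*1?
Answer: 15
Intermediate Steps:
j = 1 (j = 1/1 = 1)
(P(j) + 15)*1 = (0 + 15)*1 = 15*1 = 15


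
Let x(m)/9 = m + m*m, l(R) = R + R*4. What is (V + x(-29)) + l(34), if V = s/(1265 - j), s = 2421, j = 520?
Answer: 5573531/745 ≈ 7481.3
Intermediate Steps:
l(R) = 5*R (l(R) = R + 4*R = 5*R)
x(m) = 9*m + 9*m² (x(m) = 9*(m + m*m) = 9*(m + m²) = 9*m + 9*m²)
V = 2421/745 (V = 2421/(1265 - 1*520) = 2421/(1265 - 520) = 2421/745 ≈ 3.2497)
(V + x(-29)) + l(34) = (2421/745 + 9*(-29)*(1 - 29)) + 5*34 = (2421/745 + 9*(-29)*(-28)) + 170 = (2421/745 + 7308) + 170 = 5446881/745 + 170 = 5573531/745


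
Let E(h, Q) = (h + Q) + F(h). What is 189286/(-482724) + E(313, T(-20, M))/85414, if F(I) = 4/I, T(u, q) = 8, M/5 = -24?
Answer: -626497428638/1613178045171 ≈ -0.38836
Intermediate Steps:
M = -120 (M = 5*(-24) = -120)
E(h, Q) = Q + h + 4/h (E(h, Q) = (h + Q) + 4/h = (Q + h) + 4/h = Q + h + 4/h)
189286/(-482724) + E(313, T(-20, M))/85414 = 189286/(-482724) + (8 + 313 + 4/313)/85414 = 189286*(-1/482724) + (8 + 313 + 4*(1/313))*(1/85414) = -94643/241362 + (8 + 313 + 4/313)*(1/85414) = -94643/241362 + (100477/313)*(1/85414) = -94643/241362 + 100477/26734582 = -626497428638/1613178045171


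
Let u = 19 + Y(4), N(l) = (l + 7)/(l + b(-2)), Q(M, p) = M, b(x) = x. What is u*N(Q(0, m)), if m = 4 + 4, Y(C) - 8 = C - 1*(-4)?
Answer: -245/2 ≈ -122.50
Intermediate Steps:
Y(C) = 12 + C (Y(C) = 8 + (C - 1*(-4)) = 8 + (C + 4) = 8 + (4 + C) = 12 + C)
m = 8
N(l) = (7 + l)/(-2 + l) (N(l) = (l + 7)/(l - 2) = (7 + l)/(-2 + l))
u = 35 (u = 19 + (12 + 4) = 19 + 16 = 35)
u*N(Q(0, m)) = 35*((7 + 0)/(-2 + 0)) = 35*(7/(-2)) = 35*(-½*7) = 35*(-7/2) = -245/2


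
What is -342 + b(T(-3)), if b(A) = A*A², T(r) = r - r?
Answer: -342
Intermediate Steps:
T(r) = 0
b(A) = A³
-342 + b(T(-3)) = -342 + 0³ = -342 + 0 = -342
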